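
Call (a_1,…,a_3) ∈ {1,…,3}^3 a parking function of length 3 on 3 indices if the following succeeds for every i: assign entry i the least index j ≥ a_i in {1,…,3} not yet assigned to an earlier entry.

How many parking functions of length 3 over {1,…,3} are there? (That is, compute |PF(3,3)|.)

|PF| = 1·4^2 = 1×16 = 16
Example (2,1,2) → sorted (1,2,2): b_i ≤ i ∀i, a PF.

16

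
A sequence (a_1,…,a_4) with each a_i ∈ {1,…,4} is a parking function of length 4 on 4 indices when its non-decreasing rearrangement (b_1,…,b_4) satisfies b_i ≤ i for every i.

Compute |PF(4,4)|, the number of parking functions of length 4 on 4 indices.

|PF(4,4)| = (4+1−4)·(4+1)^{4−1} = 1×125 = 125 [KW]
Check (1,3,2,2) → sorted (1,2,2,3): b_i ≤ i ∀i, a PF.

125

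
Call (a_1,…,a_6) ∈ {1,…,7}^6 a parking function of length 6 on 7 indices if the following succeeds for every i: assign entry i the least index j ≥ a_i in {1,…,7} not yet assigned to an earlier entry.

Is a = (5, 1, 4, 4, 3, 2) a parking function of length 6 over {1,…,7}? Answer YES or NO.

Sorted: b = (1, 2, 3, 4, 4, 5).
  b_1=1 ≤ 2
  b_2=2 ≤ 3
  b_3=3 ≤ 4
  b_4=4 ≤ 5
  b_5=4 ≤ 6
  b_6=5 ≤ 7
All bounds hold ⇒ YES

YES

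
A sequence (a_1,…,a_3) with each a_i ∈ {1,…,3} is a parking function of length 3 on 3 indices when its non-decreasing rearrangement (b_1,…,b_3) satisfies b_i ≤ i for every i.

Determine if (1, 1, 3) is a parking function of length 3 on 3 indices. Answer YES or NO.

YES

Rearranged: b = (1, 1, 3).
  b_1=1 ≤ 1
  b_2=1 ≤ 2
  b_3=3 ≤ 3
All bounds hold ⇒ YES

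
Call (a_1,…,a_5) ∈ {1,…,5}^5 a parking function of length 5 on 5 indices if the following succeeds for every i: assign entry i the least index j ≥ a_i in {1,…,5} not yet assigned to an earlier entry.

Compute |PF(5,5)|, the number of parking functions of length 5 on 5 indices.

1296

|PF| = (6−5)·6^(5−1) = 1 · 1296 = 1296 (Pollak)
Check (1,2,1,3,1) → sorted (1,1,1,2,3): b_i ≤ i ∀i, a PF.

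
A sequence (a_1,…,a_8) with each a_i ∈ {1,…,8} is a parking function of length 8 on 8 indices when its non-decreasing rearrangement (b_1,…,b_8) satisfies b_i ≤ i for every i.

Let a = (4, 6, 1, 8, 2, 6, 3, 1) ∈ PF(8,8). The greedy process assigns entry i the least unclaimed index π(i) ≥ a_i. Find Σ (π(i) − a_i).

Σπ(i) = 1+…+8 = 36; Σa = 4+6+1+8+2+6+3+1 = 31; disp = 36−31 = 5.

5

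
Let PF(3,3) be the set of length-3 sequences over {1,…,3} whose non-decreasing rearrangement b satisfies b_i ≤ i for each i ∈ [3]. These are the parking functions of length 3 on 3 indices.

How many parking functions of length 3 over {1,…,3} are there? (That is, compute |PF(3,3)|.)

#PF = (3−3+1)·(3+1)^(3−1) = 1×16 = 16 (Konheim–Weiss)
Check (3,1,1) → sorted (1,1,3): b_i ≤ i ∀i, a PF.

16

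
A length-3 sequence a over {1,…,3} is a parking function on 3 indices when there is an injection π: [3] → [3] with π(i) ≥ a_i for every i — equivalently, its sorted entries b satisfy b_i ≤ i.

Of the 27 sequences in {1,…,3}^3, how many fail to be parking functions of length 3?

11

|PF(3,3)| = (4−3)·4^(3−1) = 1 · 16 = 16 [KW]
One tuple (3,3,2) → sorted (2,3,3): b_1=2>1, not a PF.
So 27 − 16 = 11 fail.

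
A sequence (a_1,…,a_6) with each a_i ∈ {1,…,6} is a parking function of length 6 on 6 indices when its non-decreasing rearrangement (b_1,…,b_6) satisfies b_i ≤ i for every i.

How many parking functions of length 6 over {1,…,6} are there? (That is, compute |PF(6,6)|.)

16807

Count = (7−6)·7^(6−1) = 1·16807 = 16807 (Pollak)
E.g. (5,3,4,2,6,1) → sorted (1,2,3,4,5,6): b_i ≤ i ∀i, a PF.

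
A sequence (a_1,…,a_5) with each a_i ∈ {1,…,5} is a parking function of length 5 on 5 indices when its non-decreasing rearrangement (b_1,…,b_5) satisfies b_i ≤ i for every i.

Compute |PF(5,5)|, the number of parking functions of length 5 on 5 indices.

1296

#PF = (5+1−5)·(5+1)^{5−1} = 1 · 1296 = 1296 (Konheim–Weiss)
E.g. (4,1,1,1,5) → sorted (1,1,1,4,5): b_i ≤ i ∀i, a PF.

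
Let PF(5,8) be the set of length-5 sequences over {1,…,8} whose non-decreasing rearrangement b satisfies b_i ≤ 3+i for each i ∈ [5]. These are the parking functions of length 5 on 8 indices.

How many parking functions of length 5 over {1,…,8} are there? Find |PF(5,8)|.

26244

|PF(5,8)| = (8−5+1)·(8+1)^(5−1) = 4·6561 = 26244
Check (2,6,4,3,1) → sorted (1,2,3,4,6): b_i ≤ 3+i ∀i, a PF.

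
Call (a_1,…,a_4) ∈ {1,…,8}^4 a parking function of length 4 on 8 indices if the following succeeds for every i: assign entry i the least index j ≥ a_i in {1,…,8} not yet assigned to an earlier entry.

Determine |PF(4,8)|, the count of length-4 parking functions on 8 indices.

3645

|PF| = (8+1−4)·(8+1)^{4−1} = 5×729 = 3645 (Pollak)
Example (7,8,5,2) → sorted (2,5,7,8): b_i ≤ 4+i ∀i, a PF.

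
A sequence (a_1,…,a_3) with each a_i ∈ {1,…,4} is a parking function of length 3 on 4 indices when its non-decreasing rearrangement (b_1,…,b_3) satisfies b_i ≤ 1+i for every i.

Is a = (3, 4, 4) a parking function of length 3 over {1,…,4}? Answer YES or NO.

NO

Rearranged: b = (3, 4, 4).
  b_1=3 > 2
  fails at i=1 ⇒ NO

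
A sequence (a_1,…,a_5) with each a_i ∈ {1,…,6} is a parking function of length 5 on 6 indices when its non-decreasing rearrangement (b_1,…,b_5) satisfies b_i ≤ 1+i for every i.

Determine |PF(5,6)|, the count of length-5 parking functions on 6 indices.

4802

Count = 2·7^4 = 2·2401 = 4802
Example (1,2,3,6,1) → sorted (1,1,2,3,6): b_i ≤ 1+i ∀i, a PF.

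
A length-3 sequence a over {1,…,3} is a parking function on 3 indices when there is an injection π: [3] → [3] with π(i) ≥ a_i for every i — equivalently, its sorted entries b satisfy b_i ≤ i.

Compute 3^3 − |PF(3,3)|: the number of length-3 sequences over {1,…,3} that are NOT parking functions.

11

Count = (3+1−3)·(3+1)^{3−1} = 1×16 = 16 [KW]
Check (3,2,2) → sorted (2,2,3): b_1=2>1, not a PF.
So 27 − 16 = 11 fail.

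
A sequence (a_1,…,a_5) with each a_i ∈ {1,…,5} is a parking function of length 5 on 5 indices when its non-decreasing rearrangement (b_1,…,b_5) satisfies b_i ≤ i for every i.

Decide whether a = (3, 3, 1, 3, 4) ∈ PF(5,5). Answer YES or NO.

Order a: b = (1, 3, 3, 3, 4).
  b_1=1 ≤ 1
  b_2=3 > 2
  fails at i=2 ⇒ NO

NO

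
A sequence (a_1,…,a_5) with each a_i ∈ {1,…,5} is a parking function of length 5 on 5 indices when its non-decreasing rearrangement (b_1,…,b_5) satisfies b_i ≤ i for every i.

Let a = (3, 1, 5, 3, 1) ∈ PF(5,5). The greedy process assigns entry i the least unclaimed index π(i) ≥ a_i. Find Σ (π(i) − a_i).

2

Σπ(i) = 1+…+5 = 15; Σa = 3+1+5+3+1 = 13; disp = 15−13 = 2.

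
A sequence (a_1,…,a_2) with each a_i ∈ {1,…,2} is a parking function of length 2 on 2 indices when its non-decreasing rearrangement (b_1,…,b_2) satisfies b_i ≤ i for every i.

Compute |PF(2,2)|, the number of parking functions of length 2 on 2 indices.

#PF = (2+1−2)·(2+1)^{2−1} = 1 · 3 = 3 [KW]
E.g. (1,2) → sorted (1,2): b_i ≤ i ∀i, a PF.

3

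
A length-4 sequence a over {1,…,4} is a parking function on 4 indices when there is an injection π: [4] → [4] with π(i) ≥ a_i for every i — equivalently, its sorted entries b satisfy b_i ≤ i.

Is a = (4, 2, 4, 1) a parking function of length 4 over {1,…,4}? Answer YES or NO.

Rearranged: b = (1, 2, 4, 4).
  b_1=1 ≤ 1
  b_2=2 ≤ 2
  b_3=4 > 3
  fails at i=3 ⇒ NO

NO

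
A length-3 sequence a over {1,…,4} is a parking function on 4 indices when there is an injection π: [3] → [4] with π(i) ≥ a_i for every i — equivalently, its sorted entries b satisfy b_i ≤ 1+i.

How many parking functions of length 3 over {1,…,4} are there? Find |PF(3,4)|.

50

#PF = (4−3+1)·(4+1)^(3−1) = 2·25 = 50
Example (3,4,1) → sorted (1,3,4): b_i ≤ 1+i ∀i, a PF.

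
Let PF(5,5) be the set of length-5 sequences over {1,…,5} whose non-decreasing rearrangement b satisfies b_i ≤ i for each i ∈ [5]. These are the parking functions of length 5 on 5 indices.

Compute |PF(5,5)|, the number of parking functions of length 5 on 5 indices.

|PF| = (5−5+1)·(5+1)^(5−1) = 1·1296 = 1296 (Konheim–Weiss)
Example (3,2,5,1,2) → sorted (1,2,2,3,5): b_i ≤ i ∀i, a PF.

1296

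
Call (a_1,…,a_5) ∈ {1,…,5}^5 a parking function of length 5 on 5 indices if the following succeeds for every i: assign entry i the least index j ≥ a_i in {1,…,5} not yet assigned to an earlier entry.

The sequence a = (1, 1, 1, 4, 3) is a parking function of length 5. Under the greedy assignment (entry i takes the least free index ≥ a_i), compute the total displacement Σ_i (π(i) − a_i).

5

Σπ = 5·6/2 = 15 (π permutes [5]); Σa = 1+1+1+4+3 = 10; disp = 15−10 = 5.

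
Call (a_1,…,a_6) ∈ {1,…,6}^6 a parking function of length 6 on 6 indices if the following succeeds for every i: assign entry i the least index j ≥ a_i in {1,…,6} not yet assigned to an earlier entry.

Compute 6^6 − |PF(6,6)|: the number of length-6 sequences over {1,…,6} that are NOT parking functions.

29849

#PF = (6+1−6)·(6+1)^{6−1} = 1×16807 = 16807 (Pollak)
E.g. (6,4,5,2,2,6) → sorted (2,2,4,5,6,6): b_1=2>1, not a PF.
So 46656 − 16807 = 29849 fail.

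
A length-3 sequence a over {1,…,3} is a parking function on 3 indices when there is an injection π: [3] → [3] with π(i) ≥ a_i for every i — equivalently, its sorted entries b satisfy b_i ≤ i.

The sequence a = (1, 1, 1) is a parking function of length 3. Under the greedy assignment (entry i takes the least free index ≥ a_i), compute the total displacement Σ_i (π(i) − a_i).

3

Σπ = 3·4/2 = 6 (π permutes [3]); Σa = 1+1+1 = 3; disp = 6−3 = 3.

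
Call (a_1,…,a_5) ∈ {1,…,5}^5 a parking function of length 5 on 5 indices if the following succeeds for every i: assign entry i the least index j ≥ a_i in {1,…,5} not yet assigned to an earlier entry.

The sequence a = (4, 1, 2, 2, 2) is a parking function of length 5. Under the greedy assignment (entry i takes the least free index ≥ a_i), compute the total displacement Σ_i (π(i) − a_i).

4

Σπ = 5·6/2 = 15 (π permutes [5]); Σa = 4+1+2+2+2 = 11; disp = 15−11 = 4.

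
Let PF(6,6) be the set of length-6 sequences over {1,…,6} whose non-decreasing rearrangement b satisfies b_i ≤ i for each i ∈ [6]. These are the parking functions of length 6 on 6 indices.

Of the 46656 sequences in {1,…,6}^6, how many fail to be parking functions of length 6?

29849

|PF| = 1·7^5 = 1×16807 = 16807 (Pollak)
Example (6,6,1,3,6,5) → sorted (1,3,5,6,6,6): b_2=3>2, not a PF.
So 46656 − 16807 = 29849 fail.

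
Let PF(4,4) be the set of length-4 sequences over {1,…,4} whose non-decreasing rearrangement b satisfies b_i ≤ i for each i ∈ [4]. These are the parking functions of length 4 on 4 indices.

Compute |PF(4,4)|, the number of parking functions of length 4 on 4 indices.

|PF| = (4−4+1)·(4+1)^(4−1) = 1 · 125 = 125 (Konheim–Weiss)
E.g. (1,3,2,3) → sorted (1,2,3,3): b_i ≤ i ∀i, a PF.

125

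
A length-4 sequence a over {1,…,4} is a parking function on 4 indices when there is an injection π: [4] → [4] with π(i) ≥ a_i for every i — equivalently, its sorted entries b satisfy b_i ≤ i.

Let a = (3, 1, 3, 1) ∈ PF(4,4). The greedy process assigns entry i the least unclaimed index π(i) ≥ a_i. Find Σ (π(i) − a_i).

2

Σπ = 10 ({1..4} each once); Σa = 3+1+3+1 = 8; disp = 10−8 = 2.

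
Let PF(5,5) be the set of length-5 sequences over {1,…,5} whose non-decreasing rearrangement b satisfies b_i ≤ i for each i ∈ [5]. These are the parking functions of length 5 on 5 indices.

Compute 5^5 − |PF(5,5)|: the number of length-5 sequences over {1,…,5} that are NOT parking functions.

1829

Count = (6−5)·6^(5−1) = 1·1296 = 1296 (Konheim–Weiss)
Example (3,2,5,3,5) → sorted (2,3,3,5,5): b_1=2>1, not a PF.
Total 3125; non-PF = 3125−1296 = 1829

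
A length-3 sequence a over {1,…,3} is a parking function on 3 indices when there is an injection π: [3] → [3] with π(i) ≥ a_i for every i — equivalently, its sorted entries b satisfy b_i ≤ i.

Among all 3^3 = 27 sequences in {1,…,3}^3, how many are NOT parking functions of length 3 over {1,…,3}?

11

Count = (3−3+1)·(3+1)^(3−1) = 1·16 = 16
Check (3,3,2) → sorted (2,3,3): b_1=2>1, not a PF.
Total 27; non-PF = 27−16 = 11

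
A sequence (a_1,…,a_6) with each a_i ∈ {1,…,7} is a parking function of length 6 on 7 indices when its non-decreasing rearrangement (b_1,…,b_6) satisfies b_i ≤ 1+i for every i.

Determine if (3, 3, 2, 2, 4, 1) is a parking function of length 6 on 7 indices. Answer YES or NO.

YES

Rearranged: b = (1, 2, 2, 3, 3, 4).
  b_1=1 ≤ 2
  b_2=2 ≤ 3
  b_3=2 ≤ 4
  b_4=3 ≤ 5
  b_5=3 ≤ 6
  b_6=4 ≤ 7
All bounds hold ⇒ YES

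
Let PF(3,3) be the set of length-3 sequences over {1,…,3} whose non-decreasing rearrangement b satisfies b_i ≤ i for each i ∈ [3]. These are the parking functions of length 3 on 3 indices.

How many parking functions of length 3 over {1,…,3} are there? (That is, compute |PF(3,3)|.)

16

Count = (3+1−3)·(3+1)^{3−1} = 1·16 = 16 [KW]
Check (3,1,2) → sorted (1,2,3): b_i ≤ i ∀i, a PF.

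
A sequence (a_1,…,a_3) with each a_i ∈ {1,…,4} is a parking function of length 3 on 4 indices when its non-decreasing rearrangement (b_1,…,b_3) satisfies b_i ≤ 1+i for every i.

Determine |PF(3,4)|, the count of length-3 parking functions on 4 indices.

50

|PF| = (4+1−3)·(4+1)^{3−1} = 2·25 = 50
One tuple (2,1,3) → sorted (1,2,3): b_i ≤ 1+i ∀i, a PF.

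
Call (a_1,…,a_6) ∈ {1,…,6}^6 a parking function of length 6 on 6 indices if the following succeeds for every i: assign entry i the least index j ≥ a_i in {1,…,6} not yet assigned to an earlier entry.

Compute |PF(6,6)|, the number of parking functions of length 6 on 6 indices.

Count = (7−6)·7^(6−1) = 1 · 16807 = 16807 (Konheim–Weiss)
Example (6,1,3,4,2,5) → sorted (1,2,3,4,5,6): b_i ≤ i ∀i, a PF.

16807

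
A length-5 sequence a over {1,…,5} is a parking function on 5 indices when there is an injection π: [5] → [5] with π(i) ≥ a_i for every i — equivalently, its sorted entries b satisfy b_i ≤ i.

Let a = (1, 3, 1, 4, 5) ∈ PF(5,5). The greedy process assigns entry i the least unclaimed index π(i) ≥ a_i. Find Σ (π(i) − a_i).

1

Σπ = 15 ({1..5} each once); Σa = 1+3+1+4+5 = 14; disp = 15−14 = 1.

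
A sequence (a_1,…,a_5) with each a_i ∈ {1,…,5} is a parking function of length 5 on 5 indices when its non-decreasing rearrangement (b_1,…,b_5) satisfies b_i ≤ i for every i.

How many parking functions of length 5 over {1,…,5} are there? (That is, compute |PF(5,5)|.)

|PF| = 1·6^4 = 1 · 1296 = 1296 [KW]
One tuple (3,4,4,2,1) → sorted (1,2,3,4,4): b_i ≤ i ∀i, a PF.

1296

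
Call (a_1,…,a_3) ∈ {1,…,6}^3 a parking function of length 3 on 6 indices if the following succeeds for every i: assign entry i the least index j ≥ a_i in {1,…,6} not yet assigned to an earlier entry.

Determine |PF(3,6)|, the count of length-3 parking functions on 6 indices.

#PF = (6−3+1)·(6+1)^(3−1) = 4·49 = 196 (Pollak)
E.g. (3,2,3) → sorted (2,3,3): b_i ≤ 3+i ∀i, a PF.

196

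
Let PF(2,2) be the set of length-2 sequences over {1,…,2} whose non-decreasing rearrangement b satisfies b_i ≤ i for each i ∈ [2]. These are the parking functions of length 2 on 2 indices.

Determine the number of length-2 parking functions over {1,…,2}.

3

|PF| = (2−2+1)·(2+1)^(2−1) = 1·3 = 3
E.g. (1,2) → sorted (1,2): b_i ≤ i ∀i, a PF.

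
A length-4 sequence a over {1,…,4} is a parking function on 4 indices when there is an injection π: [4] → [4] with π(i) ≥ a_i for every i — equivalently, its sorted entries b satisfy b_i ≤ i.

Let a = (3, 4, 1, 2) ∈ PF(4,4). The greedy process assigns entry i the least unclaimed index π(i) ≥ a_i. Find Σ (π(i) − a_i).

Σπ = 10 ({1..4} each once); Σa = 3+4+1+2 = 10; disp = 10−10 = 0.

0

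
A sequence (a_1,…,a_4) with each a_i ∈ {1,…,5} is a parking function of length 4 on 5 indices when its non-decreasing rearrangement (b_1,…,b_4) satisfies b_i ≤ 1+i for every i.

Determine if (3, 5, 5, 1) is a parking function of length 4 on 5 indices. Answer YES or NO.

Order a: b = (1, 3, 5, 5).
  b_1=1 ≤ 2
  b_2=3 ≤ 3
  b_3=5 > 4
  fails at i=3 ⇒ NO

NO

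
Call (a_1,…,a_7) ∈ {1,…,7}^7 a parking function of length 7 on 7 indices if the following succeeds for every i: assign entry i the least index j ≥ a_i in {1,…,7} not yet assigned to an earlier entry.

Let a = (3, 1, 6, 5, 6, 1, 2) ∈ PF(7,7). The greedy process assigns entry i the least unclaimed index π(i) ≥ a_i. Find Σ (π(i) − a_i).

4

Σπ(i) = 1+…+7 = 28; Σa = 3+1+6+5+6+1+2 = 24; disp = 28−24 = 4.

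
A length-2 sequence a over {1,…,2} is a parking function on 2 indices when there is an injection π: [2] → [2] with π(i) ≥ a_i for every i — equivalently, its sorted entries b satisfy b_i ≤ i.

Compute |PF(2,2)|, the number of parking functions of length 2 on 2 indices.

3

|PF| = (2−2+1)·(2+1)^(2−1) = 1 · 3 = 3 (Pollak)
Check (1,2) → sorted (1,2): b_i ≤ i ∀i, a PF.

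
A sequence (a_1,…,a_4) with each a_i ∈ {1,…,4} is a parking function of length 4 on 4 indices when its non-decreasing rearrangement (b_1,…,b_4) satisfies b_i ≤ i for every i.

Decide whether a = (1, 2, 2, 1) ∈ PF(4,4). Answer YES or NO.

Rearranged: b = (1, 1, 2, 2).
  b_1=1 ≤ 1
  b_2=1 ≤ 2
  b_3=2 ≤ 3
  b_4=2 ≤ 4
All bounds hold ⇒ YES

YES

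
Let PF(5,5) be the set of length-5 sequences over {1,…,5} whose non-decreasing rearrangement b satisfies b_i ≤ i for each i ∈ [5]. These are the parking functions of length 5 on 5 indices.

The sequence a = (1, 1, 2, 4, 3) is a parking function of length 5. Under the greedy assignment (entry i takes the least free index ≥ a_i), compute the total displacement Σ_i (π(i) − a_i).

4

Σπ = 5·6/2 = 15 (π permutes [5]); Σa = 1+1+2+4+3 = 11; disp = 15−11 = 4.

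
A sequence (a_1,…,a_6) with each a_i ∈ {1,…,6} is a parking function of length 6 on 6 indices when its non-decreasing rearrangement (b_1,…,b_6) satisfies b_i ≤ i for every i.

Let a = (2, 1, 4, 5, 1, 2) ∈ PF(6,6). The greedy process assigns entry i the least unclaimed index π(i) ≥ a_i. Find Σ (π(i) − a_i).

6

Σπ = 21 ({1..6} each once); Σa = 2+1+4+5+1+2 = 15; disp = 21−15 = 6.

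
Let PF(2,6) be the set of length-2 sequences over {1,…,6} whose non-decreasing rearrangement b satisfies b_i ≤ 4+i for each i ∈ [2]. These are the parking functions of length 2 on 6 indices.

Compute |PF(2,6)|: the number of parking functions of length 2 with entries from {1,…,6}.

|PF| = 5·7^1 = 5×7 = 35 (Pollak)
Example (1,6) → sorted (1,6): b_i ≤ 4+i ∀i, a PF.

35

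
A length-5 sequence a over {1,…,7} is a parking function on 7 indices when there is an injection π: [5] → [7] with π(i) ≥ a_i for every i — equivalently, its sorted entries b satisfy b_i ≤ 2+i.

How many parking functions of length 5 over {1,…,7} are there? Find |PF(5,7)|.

12288

|PF| = (7+1−5)·(7+1)^{5−1} = 3 · 4096 = 12288 [KW]
E.g. (1,2,3,3,5) → sorted (1,2,3,3,5): b_i ≤ 2+i ∀i, a PF.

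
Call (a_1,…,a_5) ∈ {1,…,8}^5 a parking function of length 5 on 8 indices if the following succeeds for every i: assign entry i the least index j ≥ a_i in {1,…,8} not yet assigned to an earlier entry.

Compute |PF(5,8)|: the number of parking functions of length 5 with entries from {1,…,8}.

26244

|PF(5,8)| = (8+1−5)·(8+1)^{5−1} = 4 · 6561 = 26244 (Konheim–Weiss)
One tuple (8,5,7,1,4) → sorted (1,4,5,7,8): b_i ≤ 3+i ∀i, a PF.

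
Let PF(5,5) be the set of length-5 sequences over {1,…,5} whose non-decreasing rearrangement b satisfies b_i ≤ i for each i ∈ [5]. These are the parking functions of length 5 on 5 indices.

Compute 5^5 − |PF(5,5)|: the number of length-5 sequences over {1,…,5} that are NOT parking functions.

#PF = (6−5)·6^(5−1) = 1 · 1296 = 1296 [KW]
One tuple (5,5,3,4,3) → sorted (3,3,4,5,5): b_1=3>1, not a PF.
So 3125 − 1296 = 1829 fail.

1829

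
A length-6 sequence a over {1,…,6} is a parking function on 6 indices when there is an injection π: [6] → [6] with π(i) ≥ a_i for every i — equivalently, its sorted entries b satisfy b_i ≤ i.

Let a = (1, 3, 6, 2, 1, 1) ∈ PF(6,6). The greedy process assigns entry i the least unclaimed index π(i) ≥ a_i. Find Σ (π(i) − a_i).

Σπ(i) = 1+…+6 = 21; Σa = 1+3+6+2+1+1 = 14; disp = 21−14 = 7.

7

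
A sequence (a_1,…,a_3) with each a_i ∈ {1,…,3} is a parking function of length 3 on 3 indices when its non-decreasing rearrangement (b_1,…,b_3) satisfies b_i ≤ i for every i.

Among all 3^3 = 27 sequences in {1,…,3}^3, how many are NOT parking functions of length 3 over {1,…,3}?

|PF(3,3)| = (4−3)·4^(3−1) = 1·16 = 16 (Konheim–Weiss)
Check (3,3,2) → sorted (2,3,3): b_1=2>1, not a PF.
Total 27; non-PF = 27−16 = 11

11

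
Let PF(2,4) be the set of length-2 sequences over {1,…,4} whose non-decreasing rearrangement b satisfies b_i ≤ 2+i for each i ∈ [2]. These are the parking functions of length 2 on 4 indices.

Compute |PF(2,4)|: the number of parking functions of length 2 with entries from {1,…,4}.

|PF| = (5−2)·5^(2−1) = 3 · 5 = 15 (Pollak)
Example (3,3) → sorted (3,3): b_i ≤ 2+i ∀i, a PF.

15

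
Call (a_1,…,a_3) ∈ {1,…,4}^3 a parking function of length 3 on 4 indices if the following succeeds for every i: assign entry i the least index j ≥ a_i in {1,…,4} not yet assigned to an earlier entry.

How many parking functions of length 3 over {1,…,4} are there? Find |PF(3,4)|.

Count = (5−3)·5^(3−1) = 2·25 = 50 (Konheim–Weiss)
E.g. (1,4,3) → sorted (1,3,4): b_i ≤ 1+i ∀i, a PF.

50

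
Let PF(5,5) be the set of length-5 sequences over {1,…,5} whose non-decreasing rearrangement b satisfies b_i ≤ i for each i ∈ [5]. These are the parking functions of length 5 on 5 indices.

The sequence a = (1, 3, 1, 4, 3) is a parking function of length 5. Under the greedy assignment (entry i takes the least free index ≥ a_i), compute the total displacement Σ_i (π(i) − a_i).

3

Σπ = 5·6/2 = 15 (π permutes [5]); Σa = 1+3+1+4+3 = 12; disp = 15−12 = 3.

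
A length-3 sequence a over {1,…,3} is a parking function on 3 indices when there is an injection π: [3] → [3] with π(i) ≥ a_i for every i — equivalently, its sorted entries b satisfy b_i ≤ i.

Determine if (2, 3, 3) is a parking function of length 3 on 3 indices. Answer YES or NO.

NO

Rearranged: b = (2, 3, 3).
  b_1=2 > 1
  fails at i=1 ⇒ NO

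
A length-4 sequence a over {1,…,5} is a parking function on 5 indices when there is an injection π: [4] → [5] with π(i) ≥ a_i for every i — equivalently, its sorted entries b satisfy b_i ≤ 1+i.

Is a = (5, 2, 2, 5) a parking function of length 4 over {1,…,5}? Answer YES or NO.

Order a: b = (2, 2, 5, 5).
  b_1=2 ≤ 2
  b_2=2 ≤ 3
  b_3=5 > 4
  fails at i=3 ⇒ NO

NO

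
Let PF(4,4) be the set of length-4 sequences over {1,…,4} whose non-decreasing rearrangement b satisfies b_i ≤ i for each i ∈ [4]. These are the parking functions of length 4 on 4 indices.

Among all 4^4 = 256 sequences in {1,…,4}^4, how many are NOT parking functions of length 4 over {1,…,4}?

131

|PF| = (5−4)·5^(4−1) = 1×125 = 125 [KW]
E.g. (4,2,4,4) → sorted (2,4,4,4): b_1=2>1, not a PF.
So 256 − 125 = 131 fail.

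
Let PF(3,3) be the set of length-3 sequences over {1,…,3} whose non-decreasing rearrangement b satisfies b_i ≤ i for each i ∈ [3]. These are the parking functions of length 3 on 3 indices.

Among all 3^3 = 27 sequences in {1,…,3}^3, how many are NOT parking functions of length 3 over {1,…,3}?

11

Count = (3+1−3)·(3+1)^{3−1} = 1·16 = 16
Check (3,3,2) → sorted (2,3,3): b_1=2>1, not a PF.
So 27 − 16 = 11 fail.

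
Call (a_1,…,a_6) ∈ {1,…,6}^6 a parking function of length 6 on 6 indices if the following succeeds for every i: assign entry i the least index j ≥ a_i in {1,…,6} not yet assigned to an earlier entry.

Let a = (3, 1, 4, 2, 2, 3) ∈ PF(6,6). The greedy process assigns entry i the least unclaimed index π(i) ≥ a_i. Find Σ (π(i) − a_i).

Σπ(i) = 1+…+6 = 21; Σa = 3+1+4+2+2+3 = 15; disp = 21−15 = 6.

6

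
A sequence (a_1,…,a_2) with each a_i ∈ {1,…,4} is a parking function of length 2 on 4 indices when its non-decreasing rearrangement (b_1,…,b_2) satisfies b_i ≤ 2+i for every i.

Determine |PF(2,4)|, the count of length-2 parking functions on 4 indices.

#PF = (4+1−2)·(4+1)^{2−1} = 3×5 = 15 (Pollak)
One tuple (4,3) → sorted (3,4): b_i ≤ 2+i ∀i, a PF.

15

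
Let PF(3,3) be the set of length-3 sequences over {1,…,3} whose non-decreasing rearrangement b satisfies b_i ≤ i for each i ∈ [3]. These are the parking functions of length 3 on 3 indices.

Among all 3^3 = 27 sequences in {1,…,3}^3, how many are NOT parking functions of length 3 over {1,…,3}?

|PF| = (3−3+1)·(3+1)^(3−1) = 1 · 16 = 16 (Pollak)
One tuple (3,2,3) → sorted (2,3,3): b_1=2>1, not a PF.
3^3 − 16 = 27 − 16 = 11

11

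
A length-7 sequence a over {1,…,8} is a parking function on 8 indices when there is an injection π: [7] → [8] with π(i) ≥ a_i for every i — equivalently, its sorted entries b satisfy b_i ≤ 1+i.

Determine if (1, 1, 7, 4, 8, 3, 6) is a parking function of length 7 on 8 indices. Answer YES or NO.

Rearranged: b = (1, 1, 3, 4, 6, 7, 8).
  b_1=1 ≤ 2
  b_2=1 ≤ 3
  b_3=3 ≤ 4
  b_4=4 ≤ 5
  b_5=6 ≤ 6
  b_6=7 ≤ 7
  b_7=8 ≤ 8
All bounds hold ⇒ YES

YES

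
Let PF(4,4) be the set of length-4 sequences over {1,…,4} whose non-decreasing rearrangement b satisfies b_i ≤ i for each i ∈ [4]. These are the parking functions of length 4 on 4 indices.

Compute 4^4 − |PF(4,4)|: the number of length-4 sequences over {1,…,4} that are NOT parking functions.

131

|PF| = (4+1−4)·(4+1)^{4−1} = 1·125 = 125 (Pollak)
E.g. (4,4,4,3) → sorted (3,4,4,4): b_1=3>1, not a PF.
4^4 − 125 = 256 − 125 = 131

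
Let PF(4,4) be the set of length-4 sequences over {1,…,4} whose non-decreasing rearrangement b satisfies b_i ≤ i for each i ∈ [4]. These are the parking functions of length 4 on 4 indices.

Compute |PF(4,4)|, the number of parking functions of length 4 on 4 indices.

125

|PF| = (4−4+1)·(4+1)^(4−1) = 1×125 = 125 [KW]
E.g. (1,3,1,3) → sorted (1,1,3,3): b_i ≤ i ∀i, a PF.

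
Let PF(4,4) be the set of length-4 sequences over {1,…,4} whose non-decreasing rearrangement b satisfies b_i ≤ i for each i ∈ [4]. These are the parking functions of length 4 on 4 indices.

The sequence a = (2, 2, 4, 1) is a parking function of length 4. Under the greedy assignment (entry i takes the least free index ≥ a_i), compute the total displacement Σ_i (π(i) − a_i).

1

Σπ = 10 ({1..4} each once); Σa = 2+2+4+1 = 9; disp = 10−9 = 1.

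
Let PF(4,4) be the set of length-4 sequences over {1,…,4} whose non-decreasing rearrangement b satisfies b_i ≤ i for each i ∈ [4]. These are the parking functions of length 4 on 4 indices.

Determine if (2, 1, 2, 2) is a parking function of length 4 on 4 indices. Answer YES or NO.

Rearranged: b = (1, 2, 2, 2).
  b_1=1 ≤ 1
  b_2=2 ≤ 2
  b_3=2 ≤ 3
  b_4=2 ≤ 4
All bounds hold ⇒ YES

YES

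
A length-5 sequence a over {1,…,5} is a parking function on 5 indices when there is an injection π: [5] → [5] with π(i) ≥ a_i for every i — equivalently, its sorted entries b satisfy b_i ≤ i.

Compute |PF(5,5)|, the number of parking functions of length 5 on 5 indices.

1296

|PF| = 1·6^4 = 1 · 1296 = 1296 [KW]
Example (3,4,2,1,2) → sorted (1,2,2,3,4): b_i ≤ i ∀i, a PF.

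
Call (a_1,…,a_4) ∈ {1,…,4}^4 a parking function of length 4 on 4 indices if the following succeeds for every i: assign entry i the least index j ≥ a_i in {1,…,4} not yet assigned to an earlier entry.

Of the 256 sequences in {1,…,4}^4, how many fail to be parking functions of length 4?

131

#PF = (4−4+1)·(4+1)^(4−1) = 1×125 = 125 (Pollak)
Check (4,3,3,3) → sorted (3,3,3,4): b_1=3>1, not a PF.
4^4 − 125 = 256 − 125 = 131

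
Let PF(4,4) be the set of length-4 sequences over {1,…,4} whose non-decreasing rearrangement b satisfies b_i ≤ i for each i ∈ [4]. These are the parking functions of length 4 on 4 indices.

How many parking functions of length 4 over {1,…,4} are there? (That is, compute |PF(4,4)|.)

125

|PF(4,4)| = (4+1−4)·(4+1)^{4−1} = 1·125 = 125
Example (1,3,2,4) → sorted (1,2,3,4): b_i ≤ i ∀i, a PF.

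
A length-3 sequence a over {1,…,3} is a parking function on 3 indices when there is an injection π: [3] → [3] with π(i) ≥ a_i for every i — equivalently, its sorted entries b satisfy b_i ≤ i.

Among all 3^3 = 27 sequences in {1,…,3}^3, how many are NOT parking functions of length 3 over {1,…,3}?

11

#PF = (3−3+1)·(3+1)^(3−1) = 1×16 = 16 (Konheim–Weiss)
E.g. (2,3,2) → sorted (2,2,3): b_1=2>1, not a PF.
Total 27; non-PF = 27−16 = 11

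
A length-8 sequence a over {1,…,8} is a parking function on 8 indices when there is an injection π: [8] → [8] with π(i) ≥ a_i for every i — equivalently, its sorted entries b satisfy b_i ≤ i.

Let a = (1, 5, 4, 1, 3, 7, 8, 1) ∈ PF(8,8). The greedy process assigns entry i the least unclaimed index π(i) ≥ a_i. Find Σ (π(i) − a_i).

Σπ = 8·9/2 = 36 (π permutes [8]); Σa = 1+5+4+1+3+7+8+1 = 30; disp = 36−30 = 6.

6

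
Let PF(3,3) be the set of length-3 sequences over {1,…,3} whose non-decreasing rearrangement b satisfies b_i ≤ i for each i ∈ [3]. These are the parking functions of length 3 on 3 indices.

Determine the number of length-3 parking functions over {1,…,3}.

|PF(3,3)| = 1·4^2 = 1·16 = 16 (Pollak)
Check (3,1,1) → sorted (1,1,3): b_i ≤ i ∀i, a PF.

16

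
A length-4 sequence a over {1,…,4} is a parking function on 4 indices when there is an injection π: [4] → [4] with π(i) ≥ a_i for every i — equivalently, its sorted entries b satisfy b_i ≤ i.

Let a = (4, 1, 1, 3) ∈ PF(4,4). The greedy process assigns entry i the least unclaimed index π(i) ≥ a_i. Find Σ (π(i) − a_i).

1

Σπ(i) = 1+…+4 = 10; Σa = 4+1+1+3 = 9; disp = 10−9 = 1.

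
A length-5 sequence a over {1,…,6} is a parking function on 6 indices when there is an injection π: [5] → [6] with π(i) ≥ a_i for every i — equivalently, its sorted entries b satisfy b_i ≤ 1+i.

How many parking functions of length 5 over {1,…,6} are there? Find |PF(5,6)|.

4802

#PF = (6−5+1)·(6+1)^(5−1) = 2×2401 = 4802 (Konheim–Weiss)
Example (1,2,6,4,1) → sorted (1,1,2,4,6): b_i ≤ 1+i ∀i, a PF.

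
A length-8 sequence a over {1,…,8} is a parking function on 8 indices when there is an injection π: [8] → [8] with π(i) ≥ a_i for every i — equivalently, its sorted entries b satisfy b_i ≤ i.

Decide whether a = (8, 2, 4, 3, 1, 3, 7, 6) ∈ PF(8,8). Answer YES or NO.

Rearranged: b = (1, 2, 3, 3, 4, 6, 7, 8).
  b_1=1 ≤ 1
  b_2=2 ≤ 2
  b_3=3 ≤ 3
  b_4=3 ≤ 4
  b_5=4 ≤ 5
  b_6=6 ≤ 6
  b_7=7 ≤ 7
  b_8=8 ≤ 8
All bounds hold ⇒ YES

YES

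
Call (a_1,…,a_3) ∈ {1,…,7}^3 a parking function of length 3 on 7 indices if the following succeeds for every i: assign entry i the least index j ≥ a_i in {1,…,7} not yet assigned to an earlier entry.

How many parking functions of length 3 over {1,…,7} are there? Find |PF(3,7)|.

320

|PF(3,7)| = 5·8^2 = 5×64 = 320 (Konheim–Weiss)
Check (1,2,7) → sorted (1,2,7): b_i ≤ 4+i ∀i, a PF.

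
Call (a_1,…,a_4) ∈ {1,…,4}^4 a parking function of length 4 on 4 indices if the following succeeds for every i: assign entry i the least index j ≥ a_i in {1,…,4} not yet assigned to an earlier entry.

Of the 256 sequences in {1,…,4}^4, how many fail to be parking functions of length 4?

|PF(4,4)| = (5−4)·5^(4−1) = 1×125 = 125 [KW]
Check (3,4,4,4) → sorted (3,4,4,4): b_1=3>1, not a PF.
Total 256; non-PF = 256−125 = 131

131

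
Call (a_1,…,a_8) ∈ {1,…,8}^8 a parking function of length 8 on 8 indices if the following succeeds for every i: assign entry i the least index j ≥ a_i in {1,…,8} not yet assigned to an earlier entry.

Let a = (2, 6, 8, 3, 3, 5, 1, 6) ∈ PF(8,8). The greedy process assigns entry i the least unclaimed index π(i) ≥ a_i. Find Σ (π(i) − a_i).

Σπ = 8·9/2 = 36 (π permutes [8]); Σa = 2+6+8+3+3+5+1+6 = 34; disp = 36−34 = 2.

2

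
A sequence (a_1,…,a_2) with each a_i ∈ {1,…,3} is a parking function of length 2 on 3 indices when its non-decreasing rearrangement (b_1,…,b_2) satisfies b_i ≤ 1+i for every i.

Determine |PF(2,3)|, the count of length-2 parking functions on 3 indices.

#PF = (3−2+1)·(3+1)^(2−1) = 2 · 4 = 8 (Konheim–Weiss)
Example (3,2) → sorted (2,3): b_i ≤ 1+i ∀i, a PF.

8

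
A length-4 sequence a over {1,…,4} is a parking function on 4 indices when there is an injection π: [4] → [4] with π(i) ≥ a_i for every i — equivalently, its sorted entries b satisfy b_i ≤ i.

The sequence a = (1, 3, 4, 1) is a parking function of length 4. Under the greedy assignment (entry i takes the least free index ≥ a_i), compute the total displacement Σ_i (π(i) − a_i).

1

Σπ = 10 ({1..4} each once); Σa = 1+3+4+1 = 9; disp = 10−9 = 1.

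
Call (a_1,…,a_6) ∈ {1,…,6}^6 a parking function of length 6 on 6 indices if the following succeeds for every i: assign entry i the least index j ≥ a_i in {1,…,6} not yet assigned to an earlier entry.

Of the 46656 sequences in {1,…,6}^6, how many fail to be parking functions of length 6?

29849

|PF(6,6)| = (7−6)·7^(6−1) = 1×16807 = 16807
Example (4,6,5,1,6,4) → sorted (1,4,4,5,6,6): b_2=4>2, not a PF.
So 46656 − 16807 = 29849 fail.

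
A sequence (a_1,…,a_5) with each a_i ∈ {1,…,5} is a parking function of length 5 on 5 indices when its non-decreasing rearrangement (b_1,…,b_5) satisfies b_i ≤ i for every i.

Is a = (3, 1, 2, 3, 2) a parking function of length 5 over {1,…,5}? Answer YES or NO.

YES

Rearranged: b = (1, 2, 2, 3, 3).
  b_1=1 ≤ 1
  b_2=2 ≤ 2
  b_3=2 ≤ 3
  b_4=3 ≤ 4
  b_5=3 ≤ 5
All bounds hold ⇒ YES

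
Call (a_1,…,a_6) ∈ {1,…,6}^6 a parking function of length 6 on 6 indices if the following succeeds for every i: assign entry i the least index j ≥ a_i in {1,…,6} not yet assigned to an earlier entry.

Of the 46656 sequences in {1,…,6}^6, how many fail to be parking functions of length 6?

Count = (6−6+1)·(6+1)^(6−1) = 1×16807 = 16807 [KW]
E.g. (5,5,6,4,5,2) → sorted (2,4,5,5,5,6): b_1=2>1, not a PF.
So 46656 − 16807 = 29849 fail.

29849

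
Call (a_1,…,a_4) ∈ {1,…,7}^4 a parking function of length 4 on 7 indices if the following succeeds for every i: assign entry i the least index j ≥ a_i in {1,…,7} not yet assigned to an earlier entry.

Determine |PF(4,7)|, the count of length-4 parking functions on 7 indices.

|PF(4,7)| = (7+1−4)·(7+1)^{4−1} = 4 · 512 = 2048
Example (4,7,1,4) → sorted (1,4,4,7): b_i ≤ 3+i ∀i, a PF.

2048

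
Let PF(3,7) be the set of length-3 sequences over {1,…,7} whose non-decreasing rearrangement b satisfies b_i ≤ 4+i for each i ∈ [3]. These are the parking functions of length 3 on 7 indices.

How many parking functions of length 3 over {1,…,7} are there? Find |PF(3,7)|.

320

Count = (8−3)·8^(3−1) = 5×64 = 320
Example (7,5,6) → sorted (5,6,7): b_i ≤ 4+i ∀i, a PF.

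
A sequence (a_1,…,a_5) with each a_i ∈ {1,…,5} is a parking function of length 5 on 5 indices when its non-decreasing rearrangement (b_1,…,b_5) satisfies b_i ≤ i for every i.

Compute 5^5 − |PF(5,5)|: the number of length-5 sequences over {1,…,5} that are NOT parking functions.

1829

|PF| = (6−5)·6^(5−1) = 1 · 1296 = 1296 (Konheim–Weiss)
Example (4,2,5,2,5) → sorted (2,2,4,5,5): b_1=2>1, not a PF.
So 3125 − 1296 = 1829 fail.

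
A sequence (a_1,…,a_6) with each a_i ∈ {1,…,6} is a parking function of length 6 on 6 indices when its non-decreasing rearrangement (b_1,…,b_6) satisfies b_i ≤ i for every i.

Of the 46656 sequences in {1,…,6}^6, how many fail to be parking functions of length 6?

29849

|PF(6,6)| = (7−6)·7^(6−1) = 1 · 16807 = 16807 [KW]
One tuple (3,6,4,5,2,6) → sorted (2,3,4,5,6,6): b_1=2>1, not a PF.
6^6 − 16807 = 46656 − 16807 = 29849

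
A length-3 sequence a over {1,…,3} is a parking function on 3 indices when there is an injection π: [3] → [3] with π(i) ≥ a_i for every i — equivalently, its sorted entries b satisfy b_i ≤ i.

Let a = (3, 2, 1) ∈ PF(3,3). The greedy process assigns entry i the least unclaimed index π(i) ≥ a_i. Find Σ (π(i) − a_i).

Σπ = 6 ({1..3} each once); Σa = 3+2+1 = 6; disp = 6−6 = 0.

0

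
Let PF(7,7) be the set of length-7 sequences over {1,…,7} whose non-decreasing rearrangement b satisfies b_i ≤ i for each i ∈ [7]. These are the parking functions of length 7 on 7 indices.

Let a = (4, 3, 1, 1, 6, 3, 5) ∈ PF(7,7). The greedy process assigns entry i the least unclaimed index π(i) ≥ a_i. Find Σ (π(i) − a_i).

Σπ = 7·8/2 = 28 (π permutes [7]); Σa = 4+3+1+1+6+3+5 = 23; disp = 28−23 = 5.

5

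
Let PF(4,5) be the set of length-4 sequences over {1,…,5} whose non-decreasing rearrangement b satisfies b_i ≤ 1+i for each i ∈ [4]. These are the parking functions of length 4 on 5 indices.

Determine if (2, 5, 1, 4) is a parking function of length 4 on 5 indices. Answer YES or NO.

YES

Rearranged: b = (1, 2, 4, 5).
  b_1=1 ≤ 2
  b_2=2 ≤ 3
  b_3=4 ≤ 4
  b_4=5 ≤ 5
All bounds hold ⇒ YES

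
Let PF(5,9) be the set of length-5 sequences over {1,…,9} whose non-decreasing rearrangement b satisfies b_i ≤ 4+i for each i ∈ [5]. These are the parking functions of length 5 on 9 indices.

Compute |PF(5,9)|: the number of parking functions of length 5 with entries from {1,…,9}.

50000

|PF| = (10−5)·10^(5−1) = 5 · 10000 = 50000 [KW]
Check (4,7,9,6,7) → sorted (4,6,7,7,9): b_i ≤ 4+i ∀i, a PF.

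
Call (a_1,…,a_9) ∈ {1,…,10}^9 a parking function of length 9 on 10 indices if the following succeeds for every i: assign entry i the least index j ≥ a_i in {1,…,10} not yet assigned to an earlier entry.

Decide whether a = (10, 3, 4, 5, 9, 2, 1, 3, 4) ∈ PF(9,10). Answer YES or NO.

YES

Rearranged: b = (1, 2, 3, 3, 4, 4, 5, 9, 10).
  b_1=1 ≤ 2
  b_2=2 ≤ 3
  b_3=3 ≤ 4
  b_4=3 ≤ 5
  b_5=4 ≤ 6
  b_6=4 ≤ 7
  b_7=5 ≤ 8
  b_8=9 ≤ 9
  b_9=10 ≤ 10
All bounds hold ⇒ YES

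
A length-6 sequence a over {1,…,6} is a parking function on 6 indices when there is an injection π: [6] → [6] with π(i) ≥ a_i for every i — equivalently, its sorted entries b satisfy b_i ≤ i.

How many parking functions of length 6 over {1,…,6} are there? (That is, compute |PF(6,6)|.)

16807

Count = (6+1−6)·(6+1)^{6−1} = 1 · 16807 = 16807 [KW]
Check (3,2,2,1,6,1) → sorted (1,1,2,2,3,6): b_i ≤ i ∀i, a PF.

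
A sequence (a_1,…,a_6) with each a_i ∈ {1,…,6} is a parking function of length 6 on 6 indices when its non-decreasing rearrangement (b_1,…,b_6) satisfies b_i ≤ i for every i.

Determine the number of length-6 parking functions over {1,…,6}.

16807

#PF = (7−6)·7^(6−1) = 1 · 16807 = 16807 [KW]
E.g. (2,1,5,2,4,1) → sorted (1,1,2,2,4,5): b_i ≤ i ∀i, a PF.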